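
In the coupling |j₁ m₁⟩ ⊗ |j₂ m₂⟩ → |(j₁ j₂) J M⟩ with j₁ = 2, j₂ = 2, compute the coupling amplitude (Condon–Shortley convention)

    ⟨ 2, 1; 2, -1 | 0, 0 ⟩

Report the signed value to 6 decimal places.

j₁+j₂−J=4  J+j₁−j₂=0  J−j₁+j₂=0  j₁+j₂+J+1=5
(j₁±m₁, j₂±m₂, J±M) = (3,1,1,3,0,0)
P² = 36/5
sum k=1..1:
  [1] −1/6 = -1/6
S = -1/6
C² = P²·S² = 1/5 ; C = -0.447214

−√(1/5) ≈ -0.447214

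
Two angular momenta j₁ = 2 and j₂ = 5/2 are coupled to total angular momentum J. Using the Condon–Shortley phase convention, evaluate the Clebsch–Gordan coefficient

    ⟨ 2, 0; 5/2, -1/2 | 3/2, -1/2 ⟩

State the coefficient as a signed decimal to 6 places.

triangle: 3!×1!×2!/7! = 12/5040
(j±m)!: 2!×2!×2!×3!×1!×2! = 96
prefactor² = (2J+1)×Δ×N² = 32/35
  k=1: −1/(1!×2!×1!×1!×0!×1!) = -1/2
  k=2: +1/(2!×1!×0!×0!×1!×2!) = 1/4
Σ = -1/4  ⇒  CG² = 32/35×(-1/4)² = 2/35
CG = −√(2/35) = -0.239046

−√(2/35) ≈ -0.239046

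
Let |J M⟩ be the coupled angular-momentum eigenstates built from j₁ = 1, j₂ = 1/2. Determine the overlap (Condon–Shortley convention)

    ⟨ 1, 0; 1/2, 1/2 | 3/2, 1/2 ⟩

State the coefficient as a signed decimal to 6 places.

+0.816497

j₁+j₂−J=0  J+j₁−j₂=2  J−j₁+j₂=1  j₁+j₂+J+1=4
(j₁±m₁, j₂±m₂, J±M) = (1,1,1,0,2,1)
P² = 2/3
sum k=0..0:
  [0] +1/1 = 1
S = 1
C² = P²·S² = 2/3 ; C = +0.816497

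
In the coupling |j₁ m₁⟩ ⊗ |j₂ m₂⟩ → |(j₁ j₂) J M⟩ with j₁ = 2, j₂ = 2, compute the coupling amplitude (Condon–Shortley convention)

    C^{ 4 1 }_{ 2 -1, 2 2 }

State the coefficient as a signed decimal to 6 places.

+√(1/14) ≈ +0.267261

triangle: 0!*4!*4!/9! = 576/362880
(j±m)!: 1!*3!*4!*0!*5!*3! = 103680
prefactor² = (2J+1)*Δ*N² = 10368/7
  k=0: +1/(0!*0!*3!*4!*1!*0!) = 1/144
Σ = 1/144  ⇒  CG² = 10368/7*1/144² = 1/14
CG = +√(1/14) = +0.267261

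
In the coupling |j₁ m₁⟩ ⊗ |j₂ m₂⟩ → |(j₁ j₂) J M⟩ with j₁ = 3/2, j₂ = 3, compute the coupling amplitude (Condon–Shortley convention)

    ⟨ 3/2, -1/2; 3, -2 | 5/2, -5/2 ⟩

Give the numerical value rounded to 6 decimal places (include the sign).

j₁+j₂−J=2  J+j₁−j₂=1  J−j₁+j₂=4  j₁+j₂+J+1=8
(j₁±m₁, j₂±m₂, J±M) = (1,2,1,5,0,5)
P² = 1440/7
sum k=1..1:
  [1] −1/24 = -1/24
S = -1/24
C² = P²·S² = 5/14 ; C = -0.597614

−√(5/14) ≈ -0.597614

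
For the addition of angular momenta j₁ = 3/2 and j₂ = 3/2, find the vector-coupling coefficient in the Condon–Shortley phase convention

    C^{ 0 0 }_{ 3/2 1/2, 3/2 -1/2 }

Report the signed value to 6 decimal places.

j₁+j₂−J=3  J+j₁−j₂=0  J−j₁+j₂=0  j₁+j₂+J+1=4
(j₁±m₁, j₂±m₂, J±M) = (2,1,1,2,0,0)
P² = 1
sum k=1..1:
  [1] −1/2 = -1/2
S = -1/2
C² = P²·S² = 1/4 ; C = -0.500000

-0.500000  (= −√(1/4))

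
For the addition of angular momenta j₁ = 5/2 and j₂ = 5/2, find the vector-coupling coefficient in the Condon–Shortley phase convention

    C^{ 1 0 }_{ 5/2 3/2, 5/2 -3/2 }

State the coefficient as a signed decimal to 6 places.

triangle: 4!×1!×1!/7! = 24/5040
(j±m)!: 4!×1!×1!×4!×1!×1! = 576
prefactor² = (2J+1)×Δ×N² = 288/35
  k=0: +1/(0!×4!×1!×1!×0!×0!) = 1/24
  k=1: −1/(1!×3!×0!×0!×1!×1!) = -1/6
Σ = -1/8  ⇒  CG² = 288/35×(-1/8)² = 9/70
CG = −√(9/70) = -0.358569

−√(9/70) ≈ -0.358569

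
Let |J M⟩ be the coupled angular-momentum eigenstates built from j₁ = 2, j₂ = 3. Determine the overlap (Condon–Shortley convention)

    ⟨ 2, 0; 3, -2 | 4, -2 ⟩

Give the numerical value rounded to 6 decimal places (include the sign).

√[9·1!3!5!/10! · 2!2!1!5!2!6!] = √(8640/7)
  +(−1)^0/∏(0,1,2,1,1,4)! = 1/48  (running 1/48)
  +(−1)^1/∏(1,0,1,0,2,5)! = -1/240  (running 1/60)
⟨..|..⟩ = √(8640/7)·(1/60) = +0.585540

+0.585540  (= +√(12/35))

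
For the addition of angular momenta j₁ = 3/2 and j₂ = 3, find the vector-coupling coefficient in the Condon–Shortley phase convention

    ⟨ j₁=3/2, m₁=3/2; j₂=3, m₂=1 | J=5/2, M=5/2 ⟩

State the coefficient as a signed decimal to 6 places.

+√(3/28) = +0.327327

j₁+j₂−J=2  J+j₁−j₂=1  J−j₁+j₂=4  j₁+j₂+J+1=8
(j₁±m₁, j₂±m₂, J±M) = (3,0,4,2,5,0)
P² = 1728/7
sum k=0..0:
  [0] +1/48 = 1/48
S = 1/48
C² = P²·S² = 3/28 ; C = +0.327327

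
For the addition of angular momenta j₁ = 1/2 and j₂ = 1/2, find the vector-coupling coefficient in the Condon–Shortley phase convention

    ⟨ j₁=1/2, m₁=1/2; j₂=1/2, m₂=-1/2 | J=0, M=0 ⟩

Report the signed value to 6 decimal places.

j₁+j₂−J=1  J+j₁−j₂=0  J−j₁+j₂=0  j₁+j₂+J+1=2
(j₁±m₁, j₂±m₂, J±M) = (1,0,0,1,0,0)
P² = 1/2
sum k=0..0:
  [0] +1/1 = 1
S = 1
C² = P²·S² = 1/2 ; C = +0.707107

+√(1/2) ≈ +0.707107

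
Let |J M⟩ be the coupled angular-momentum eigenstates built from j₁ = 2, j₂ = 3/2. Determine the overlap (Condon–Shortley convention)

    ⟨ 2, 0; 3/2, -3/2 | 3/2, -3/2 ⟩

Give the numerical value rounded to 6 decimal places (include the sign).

+√(1/5) = +0.447214

triangle: 2!·2!·1!/6! = 4/720
(j±m)!: 2!·2!·0!·3!·0!·3! = 144
prefactor² = (2J+1)·Δ·N² = 16/5
  k=0: +1/(0!·2!·2!·0!·0!·1!) = 1/4
Σ = 1/4  ⇒  CG² = 16/5·1/4² = 1/5
CG = +√(1/5) = +0.447214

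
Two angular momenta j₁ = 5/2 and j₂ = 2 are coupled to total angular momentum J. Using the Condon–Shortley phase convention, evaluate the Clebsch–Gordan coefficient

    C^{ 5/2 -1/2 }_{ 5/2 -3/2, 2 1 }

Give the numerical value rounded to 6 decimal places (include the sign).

+√(6/35) = +0.414039

√[6·2!3!2!/8! · 1!4!3!1!2!3!] = √(216/35)
  +(−1)^1/∏(1,1,3,2,0,0)! = -1/12  (running -1/12)
  +(−1)^2/∏(2,0,2,1,1,1)! = 1/4  (running 1/6)
⟨..|..⟩ = √(216/35)·(1/6) = +0.414039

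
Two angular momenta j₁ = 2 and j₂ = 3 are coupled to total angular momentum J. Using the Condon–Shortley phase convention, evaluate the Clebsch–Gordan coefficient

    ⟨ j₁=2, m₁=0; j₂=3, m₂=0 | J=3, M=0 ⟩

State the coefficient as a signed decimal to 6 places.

−√(4/15) ≈ -0.516398

triangle: 2!*2!*4!/9! = 96/362880
(j±m)!: 2!*2!*3!*3!*3!*3! = 5184
prefactor² = (2J+1)*Δ*N² = 48/5
  k=0: +1/(0!*2!*2!*3!*0!*1!) = 1/24
  k=1: −1/(1!*1!*1!*2!*1!*2!) = -1/4
  k=2: +1/(2!*0!*0!*1!*2!*3!) = 1/24
Σ = -1/6  ⇒  CG² = 48/5*(-1/6)² = 4/15
CG = −√(4/15) = -0.516398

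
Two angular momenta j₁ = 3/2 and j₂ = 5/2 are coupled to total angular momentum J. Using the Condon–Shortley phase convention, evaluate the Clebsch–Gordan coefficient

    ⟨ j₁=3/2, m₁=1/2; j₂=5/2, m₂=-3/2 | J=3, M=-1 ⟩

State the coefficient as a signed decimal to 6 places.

+√(49/120) ≈ +0.639010

j₁+j₂−J=1  J+j₁−j₂=2  J−j₁+j₂=4  j₁+j₂+J+1=8
(j₁±m₁, j₂±m₂, J±M) = (2,1,1,4,2,4)
P² = 96/5
sum k=0..1:
  [0] +1/6 = 1/6
  [1] −1/48 = -1/48
S = 7/48
C² = P²·S² = 49/120 ; C = +0.639010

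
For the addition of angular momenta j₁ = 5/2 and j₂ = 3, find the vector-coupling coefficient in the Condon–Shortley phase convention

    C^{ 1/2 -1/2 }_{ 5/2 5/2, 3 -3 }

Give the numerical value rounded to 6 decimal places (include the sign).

triangle: 5!*0!*1!/7! = 120/5040
(j±m)!: 5!*0!*0!*6!*0!*1! = 86400
prefactor² = (2J+1)*Δ*N² = 28800/7
  k=0: +1/(0!*5!*0!*0!*0!*1!) = 1/120
Σ = 1/120  ⇒  CG² = 28800/7*1/120² = 2/7
CG = +√(2/7) = +0.534522

+0.534522  (= +√(2/7))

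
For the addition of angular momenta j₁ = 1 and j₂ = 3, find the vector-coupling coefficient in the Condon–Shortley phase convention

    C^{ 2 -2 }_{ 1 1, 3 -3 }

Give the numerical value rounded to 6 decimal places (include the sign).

j₁+j₂−J=2  J+j₁−j₂=0  J−j₁+j₂=4  j₁+j₂+J+1=7
(j₁±m₁, j₂±m₂, J±M) = (2,0,0,6,0,4)
P² = 11520/7
sum k=0..0:
  [0] +1/48 = 1/48
S = 1/48
C² = P²·S² = 5/7 ; C = +0.845154

+0.845154  (= +√(5/7))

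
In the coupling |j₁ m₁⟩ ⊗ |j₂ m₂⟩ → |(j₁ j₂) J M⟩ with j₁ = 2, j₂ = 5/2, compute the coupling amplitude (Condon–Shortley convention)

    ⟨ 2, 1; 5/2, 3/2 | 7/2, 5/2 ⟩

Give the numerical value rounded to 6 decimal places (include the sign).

√[8·1!3!4!/9! · 3!1!4!1!6!1!] = √(2304/7)
  +(−1)^0/∏(0,1,1,4,2,0)! = 1/48  (running 1/48)
  +(−1)^1/∏(1,0,0,3,3,1)! = -1/36  (running -1/144)
⟨..|..⟩ = √(2304/7)·(-1/144) = -0.125988

-0.125988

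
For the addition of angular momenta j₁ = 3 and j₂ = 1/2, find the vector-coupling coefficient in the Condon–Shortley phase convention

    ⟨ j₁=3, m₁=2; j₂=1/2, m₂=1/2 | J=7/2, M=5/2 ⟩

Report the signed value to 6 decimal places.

triangle: 0!·6!·1!/8! = 720/40320
(j±m)!: 5!·1!·1!·0!·6!·1! = 86400
prefactor² = (2J+1)·Δ·N² = 86400/7
  k=0: +1/(0!·0!·1!·1!·5!·0!) = 1/120
Σ = 1/120  ⇒  CG² = 86400/7·1/120² = 6/7
CG = +√(6/7) = +0.925820

+√(6/7) = +0.925820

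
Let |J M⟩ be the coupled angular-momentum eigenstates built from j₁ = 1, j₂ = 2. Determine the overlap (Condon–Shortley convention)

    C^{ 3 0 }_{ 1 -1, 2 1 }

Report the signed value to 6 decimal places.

j₁+j₂−J=0  J+j₁−j₂=2  J−j₁+j₂=4  j₁+j₂+J+1=7
(j₁±m₁, j₂±m₂, J±M) = (0,2,3,1,3,3)
P² = 144/5
sum k=0..0:
  [0] +1/12 = 1/12
S = 1/12
C² = P²·S² = 1/5 ; C = +0.447214

+0.447214  (= +√(1/5))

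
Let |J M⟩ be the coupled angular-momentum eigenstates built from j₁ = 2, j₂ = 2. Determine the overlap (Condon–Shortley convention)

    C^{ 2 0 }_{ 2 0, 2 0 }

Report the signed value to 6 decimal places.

−√(2/7) ≈ -0.534522

j₁+j₂−J=2  J+j₁−j₂=2  J−j₁+j₂=2  j₁+j₂+J+1=7
(j₁±m₁, j₂±m₂, J±M) = (2,2,2,2,2,2)
P² = 32/63
sum k=0..2:
  [0] +1/8 = 1/8
  [1] −1/1 = -1
  [2] +1/8 = 1/8
S = -3/4
C² = P²·S² = 2/7 ; C = -0.534522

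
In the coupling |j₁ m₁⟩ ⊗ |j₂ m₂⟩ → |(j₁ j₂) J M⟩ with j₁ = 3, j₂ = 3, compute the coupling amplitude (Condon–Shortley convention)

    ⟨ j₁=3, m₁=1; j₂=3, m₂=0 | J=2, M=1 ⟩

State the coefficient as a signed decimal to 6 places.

+√(1/42) = +0.154303

triangle: 4!*2!*2!/9! = 96/362880
(j±m)!: 4!*2!*3!*3!*3!*1! = 10368
prefactor² = (2J+1)*Δ*N² = 96/7
  k=1: −1/(1!*3!*1!*2!*1!*0!) = -1/12
  k=2: +1/(2!*2!*0!*1!*2!*1!) = 1/8
Σ = 1/24  ⇒  CG² = 96/7*1/24² = 1/42
CG = +√(1/42) = +0.154303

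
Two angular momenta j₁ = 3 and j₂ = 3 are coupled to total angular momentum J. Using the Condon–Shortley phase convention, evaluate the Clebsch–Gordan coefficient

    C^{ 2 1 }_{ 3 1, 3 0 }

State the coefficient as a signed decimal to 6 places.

triangle: 4!*2!*2!/9! = 96/362880
(j±m)!: 4!*2!*3!*3!*3!*1! = 10368
prefactor² = (2J+1)*Δ*N² = 96/7
  k=1: −1/(1!*3!*1!*2!*1!*0!) = -1/12
  k=2: +1/(2!*2!*0!*1!*2!*1!) = 1/8
Σ = 1/24  ⇒  CG² = 96/7*1/24² = 1/42
CG = +√(1/42) = +0.154303

+0.154303  (= +√(1/42))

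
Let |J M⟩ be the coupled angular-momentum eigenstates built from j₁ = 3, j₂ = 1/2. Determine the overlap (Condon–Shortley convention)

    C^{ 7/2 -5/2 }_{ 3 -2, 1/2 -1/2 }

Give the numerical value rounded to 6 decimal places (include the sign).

j₁+j₂−J=0  J+j₁−j₂=6  J−j₁+j₂=1  j₁+j₂+J+1=8
(j₁±m₁, j₂±m₂, J±M) = (1,5,0,1,1,6)
P² = 86400/7
sum k=0..0:
  [0] +1/120 = 1/120
S = 1/120
C² = P²·S² = 6/7 ; C = +0.925820

+√(6/7) ≈ +0.925820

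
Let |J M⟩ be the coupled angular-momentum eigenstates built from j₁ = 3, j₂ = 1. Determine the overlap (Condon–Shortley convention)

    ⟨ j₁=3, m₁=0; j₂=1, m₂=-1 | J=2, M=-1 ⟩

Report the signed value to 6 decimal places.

√[5·2!4!0!/7! · 3!3!0!2!1!3!] = √(144/7)
  +(−1)^0/∏(0,2,3,0,1,0)! = 1/12  (running 1/12)
⟨..|..⟩ = √(144/7)·(1/12) = +0.377964

+√(1/7) ≈ +0.377964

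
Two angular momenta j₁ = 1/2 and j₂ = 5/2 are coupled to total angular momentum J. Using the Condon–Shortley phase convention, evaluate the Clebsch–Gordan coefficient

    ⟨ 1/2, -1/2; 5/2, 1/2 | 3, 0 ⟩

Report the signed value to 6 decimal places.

+0.707107  (= +√(1/2))

triangle: 0!·1!·5!/7! = 120/5040
(j±m)!: 0!·1!·3!·2!·3!·3! = 432
prefactor² = (2J+1)·Δ·N² = 72
  k=0: +1/(0!·0!·1!·3!·0!·2!) = 1/12
Σ = 1/12  ⇒  CG² = 72·1/12² = 1/2
CG = +√(1/2) = +0.707107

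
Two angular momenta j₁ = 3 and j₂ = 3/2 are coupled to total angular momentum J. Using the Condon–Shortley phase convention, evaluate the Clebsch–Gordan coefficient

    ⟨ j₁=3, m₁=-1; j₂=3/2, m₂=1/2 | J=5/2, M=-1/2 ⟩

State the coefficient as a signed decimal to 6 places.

−√(1/70) = -0.119523

triangle: 2!·4!·1!/8! = 48/40320
(j±m)!: 2!·4!·2!·1!·2!·3! = 1152
prefactor² = (2J+1)·Δ·N² = 288/35
  k=1: −1/(1!·1!·3!·1!·1!·0!) = -1/6
  k=2: +1/(2!·0!·2!·0!·2!·1!) = 1/8
Σ = -1/24  ⇒  CG² = 288/35·(-1/24)² = 1/70
CG = −√(1/70) = -0.119523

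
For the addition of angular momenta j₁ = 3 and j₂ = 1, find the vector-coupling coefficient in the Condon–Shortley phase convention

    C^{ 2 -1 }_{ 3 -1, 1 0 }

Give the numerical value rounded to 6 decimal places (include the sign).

−√(8/21) = -0.617213

√[5·2!4!0!/7! · 2!4!1!1!1!3!] = √(96/7)
  +(−1)^1/∏(1,1,3,0,1,0)! = -1/6  (running -1/6)
⟨..|..⟩ = √(96/7)·(-1/6) = -0.617213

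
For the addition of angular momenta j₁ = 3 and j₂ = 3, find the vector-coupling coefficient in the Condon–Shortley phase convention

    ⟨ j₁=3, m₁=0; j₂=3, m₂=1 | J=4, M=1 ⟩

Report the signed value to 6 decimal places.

triangle: 2!·4!·4!/11! = 1152/39916800
(j±m)!: 3!·3!·4!·2!·5!·3! = 1244160
prefactor² = (2J+1)·Δ·N² = 124416/385
  k=0: +1/(0!·2!·3!·4!·1!·0!) = 1/288
  k=1: −1/(1!·1!·2!·3!·2!·1!) = -1/24
  k=2: +1/(2!·0!·1!·2!·3!·2!) = 1/48
Σ = -5/288  ⇒  CG² = 124416/385·(-5/288)² = 15/154
CG = −√(15/154) = -0.312094

−√(15/154) ≈ -0.312094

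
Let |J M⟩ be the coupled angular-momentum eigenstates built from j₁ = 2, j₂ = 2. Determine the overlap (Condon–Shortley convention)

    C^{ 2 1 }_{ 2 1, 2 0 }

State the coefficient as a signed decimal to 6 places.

triangle: 2!×2!×2!/7! = 8/5040
(j±m)!: 3!×1!×2!×2!×3!×1! = 144
prefactor² = (2J+1)×Δ×N² = 8/7
  k=0: +1/(0!×2!×1!×2!×1!×0!) = 1/4
  k=1: −1/(1!×1!×0!×1!×2!×1!) = -1/2
Σ = -1/4  ⇒  CG² = 8/7×(-1/4)² = 1/14
CG = −√(1/14) = -0.267261

−√(1/14) = -0.267261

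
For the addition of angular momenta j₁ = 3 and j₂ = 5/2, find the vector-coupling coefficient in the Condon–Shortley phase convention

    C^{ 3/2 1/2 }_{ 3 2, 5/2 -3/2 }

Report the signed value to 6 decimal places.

-0.218218

triangle: 4!*2!*1!/8! = 48/40320
(j±m)!: 5!*1!*1!*4!*2!*1! = 5760
prefactor² = (2J+1)*Δ*N² = 192/7
  k=0: +1/(0!*4!*1!*1!*1!*0!) = 1/24
  k=1: −1/(1!*3!*0!*0!*2!*1!) = -1/12
Σ = -1/24  ⇒  CG² = 192/7*(-1/24)² = 1/21
CG = −√(1/21) = -0.218218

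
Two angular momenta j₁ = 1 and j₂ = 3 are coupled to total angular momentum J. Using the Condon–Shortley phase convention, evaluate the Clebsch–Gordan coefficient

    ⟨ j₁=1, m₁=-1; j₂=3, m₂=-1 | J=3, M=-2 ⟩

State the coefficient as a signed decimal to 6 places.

-0.645497

j₁+j₂−J=1  J+j₁−j₂=1  J−j₁+j₂=5  j₁+j₂+J+1=8
(j₁±m₁, j₂±m₂, J±M) = (0,2,2,4,1,5)
P² = 240
sum k=1..1:
  [1] −1/24 = -1/24
S = -1/24
C² = P²·S² = 5/12 ; C = -0.645497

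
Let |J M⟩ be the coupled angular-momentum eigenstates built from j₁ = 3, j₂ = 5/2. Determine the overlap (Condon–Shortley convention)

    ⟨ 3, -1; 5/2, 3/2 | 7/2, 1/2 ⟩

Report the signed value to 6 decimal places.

+√(8/63) ≈ +0.356348

j₁+j₂−J=2  J+j₁−j₂=4  J−j₁+j₂=3  j₁+j₂+J+1=10
(j₁±m₁, j₂±m₂, J±M) = (2,4,4,1,4,3)
P² = 18432/175
sum k=1..2:
  [1] −1/36 = -1/36
  [2] +1/16 = 1/16
S = 5/144
C² = P²·S² = 8/63 ; C = +0.356348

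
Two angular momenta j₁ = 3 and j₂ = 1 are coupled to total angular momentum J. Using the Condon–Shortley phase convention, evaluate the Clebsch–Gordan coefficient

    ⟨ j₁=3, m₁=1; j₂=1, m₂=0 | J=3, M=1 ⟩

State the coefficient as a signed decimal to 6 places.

j₁+j₂−J=1  J+j₁−j₂=5  J−j₁+j₂=1  j₁+j₂+J+1=8
(j₁±m₁, j₂±m₂, J±M) = (4,2,1,1,4,2)
P² = 48
sum k=0..1:
  [0] +1/12 = 1/12
  [1] −1/24 = -1/24
S = 1/24
C² = P²·S² = 1/12 ; C = +0.288675

+√(1/12) = +0.288675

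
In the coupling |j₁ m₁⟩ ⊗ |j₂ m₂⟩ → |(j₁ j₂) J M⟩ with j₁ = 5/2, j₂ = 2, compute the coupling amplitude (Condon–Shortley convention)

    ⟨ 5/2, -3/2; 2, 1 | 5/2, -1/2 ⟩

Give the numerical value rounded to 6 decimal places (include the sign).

triangle: 2!*3!*2!/8! = 24/40320
(j±m)!: 1!*4!*3!*1!*2!*3! = 1728
prefactor² = (2J+1)*Δ*N² = 216/35
  k=1: −1/(1!*1!*3!*2!*0!*0!) = -1/12
  k=2: +1/(2!*0!*2!*1!*1!*1!) = 1/4
Σ = 1/6  ⇒  CG² = 216/35*1/6² = 6/35
CG = +√(6/35) = +0.414039

+0.414039  (= +√(6/35))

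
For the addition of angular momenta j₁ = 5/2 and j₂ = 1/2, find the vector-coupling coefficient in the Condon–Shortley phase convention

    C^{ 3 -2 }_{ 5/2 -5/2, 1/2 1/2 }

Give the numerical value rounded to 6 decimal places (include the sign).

√[7·0!5!1!/7! · 0!5!1!0!1!5!] = √(2400)
  +(−1)^0/∏(0,0,5,1,0,0)! = 1/120  (running 1/120)
⟨..|..⟩ = √(2400)·(1/120) = +0.408248

+√(1/6) = +0.408248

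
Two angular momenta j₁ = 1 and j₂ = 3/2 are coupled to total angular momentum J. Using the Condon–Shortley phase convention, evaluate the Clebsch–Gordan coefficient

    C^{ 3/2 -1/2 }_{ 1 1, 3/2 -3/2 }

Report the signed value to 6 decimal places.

+0.632456

√[4·1!1!2!/5! · 2!0!0!3!1!2!] = √(8/5)
  +(−1)^0/∏(0,1,0,0,1,2)! = 1/2  (running 1/2)
⟨..|..⟩ = √(8/5)·(1/2) = +0.632456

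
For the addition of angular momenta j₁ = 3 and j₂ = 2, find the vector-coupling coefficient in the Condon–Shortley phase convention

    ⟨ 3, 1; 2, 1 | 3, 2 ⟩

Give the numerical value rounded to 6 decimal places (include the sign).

−√(1/4) ≈ -0.500000

√[7·2!4!2!/9! · 4!2!3!1!5!1!] = √(64)
  +(−1)^1/∏(1,1,1,2,3,0)! = -1/12  (running -1/12)
  +(−1)^2/∏(2,0,0,1,4,1)! = 1/48  (running -1/16)
⟨..|..⟩ = √(64)·(-1/16) = -0.500000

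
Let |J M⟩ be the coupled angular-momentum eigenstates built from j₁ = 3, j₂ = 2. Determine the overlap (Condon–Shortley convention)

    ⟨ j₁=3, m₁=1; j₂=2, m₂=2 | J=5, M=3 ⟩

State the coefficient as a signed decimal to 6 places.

j₁+j₂−J=0  J+j₁−j₂=6  J−j₁+j₂=4  j₁+j₂+J+1=11
(j₁±m₁, j₂±m₂, J±M) = (4,2,4,0,8,2)
P² = 442368
sum k=0..0:
  [0] +1/1152 = 1/1152
S = 1/1152
C² = P²·S² = 1/3 ; C = +0.577350

+√(1/3) ≈ +0.577350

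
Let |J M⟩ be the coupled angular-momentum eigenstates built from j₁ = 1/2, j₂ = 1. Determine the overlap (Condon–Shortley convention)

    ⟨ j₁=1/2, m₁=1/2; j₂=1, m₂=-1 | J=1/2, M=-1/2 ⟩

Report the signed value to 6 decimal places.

triangle: 1!*0!*1!/3! = 1/6
(j±m)!: 1!*0!*0!*2!*0!*1! = 2
prefactor² = (2J+1)*Δ*N² = 2/3
  k=0: +1/(0!*1!*0!*0!*0!*1!) = 1
Σ = 1  ⇒  CG² = 2/3*1² = 2/3
CG = +√(2/3) = +0.816497

+0.816497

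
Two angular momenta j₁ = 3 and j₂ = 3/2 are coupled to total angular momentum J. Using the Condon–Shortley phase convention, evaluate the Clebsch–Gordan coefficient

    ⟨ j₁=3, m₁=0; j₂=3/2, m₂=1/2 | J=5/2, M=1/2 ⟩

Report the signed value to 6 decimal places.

-0.414039  (= −√(6/35))

triangle: 2!×4!×1!/8! = 48/40320
(j±m)!: 3!×3!×2!×1!×3!×2! = 864
prefactor² = (2J+1)×Δ×N² = 216/35
  k=1: −1/(1!×1!×2!×1!×2!×0!) = -1/4
  k=2: +1/(2!×0!×1!×0!×3!×1!) = 1/12
Σ = -1/6  ⇒  CG² = 216/35×(-1/6)² = 6/35
CG = −√(6/35) = -0.414039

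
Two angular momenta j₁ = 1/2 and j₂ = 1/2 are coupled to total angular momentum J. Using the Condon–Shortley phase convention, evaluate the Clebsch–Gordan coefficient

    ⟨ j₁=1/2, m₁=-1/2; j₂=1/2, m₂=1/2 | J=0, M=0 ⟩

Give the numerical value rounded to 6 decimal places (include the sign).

triangle: 1!·0!·0!/2! = 1/2
(j±m)!: 0!·1!·1!·0!·0!·0! = 1
prefactor² = (2J+1)·Δ·N² = 1/2
  k=1: −1/(1!·0!·0!·0!·0!·0!) = -1
Σ = -1  ⇒  CG² = 1/2·(-1)² = 1/2
CG = −√(1/2) = -0.707107

−√(1/2) ≈ -0.707107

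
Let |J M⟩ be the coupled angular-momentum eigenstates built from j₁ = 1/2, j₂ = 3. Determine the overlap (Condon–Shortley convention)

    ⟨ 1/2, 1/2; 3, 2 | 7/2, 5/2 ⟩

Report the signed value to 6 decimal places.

+√(6/7) ≈ +0.925820

triangle: 0!×1!×6!/8! = 720/40320
(j±m)!: 1!×0!×5!×1!×6!×1! = 86400
prefactor² = (2J+1)×Δ×N² = 86400/7
  k=0: +1/(0!×0!×0!×5!×1!×1!) = 1/120
Σ = 1/120  ⇒  CG² = 86400/7×1/120² = 6/7
CG = +√(6/7) = +0.925820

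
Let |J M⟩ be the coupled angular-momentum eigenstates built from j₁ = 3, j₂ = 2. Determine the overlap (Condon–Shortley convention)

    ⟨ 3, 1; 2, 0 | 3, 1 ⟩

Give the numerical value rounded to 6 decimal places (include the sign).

−√(3/20) ≈ -0.387298

√[7·2!4!2!/9! · 4!2!2!2!4!2!] = √(256/15)
  +(−1)^0/∏(0,2,2,2,2,0)! = 1/16  (running 1/16)
  +(−1)^1/∏(1,1,1,1,3,1)! = -1/6  (running -5/48)
  +(−1)^2/∏(2,0,0,0,4,2)! = 1/96  (running -3/32)
⟨..|..⟩ = √(256/15)·(-3/32) = -0.387298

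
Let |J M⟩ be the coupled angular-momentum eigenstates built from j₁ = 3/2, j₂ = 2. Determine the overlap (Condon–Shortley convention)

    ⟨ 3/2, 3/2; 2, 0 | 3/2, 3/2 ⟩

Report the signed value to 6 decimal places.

triangle: 2!×1!×2!/6! = 4/720
(j±m)!: 3!×0!×2!×2!×3!×0! = 144
prefactor² = (2J+1)×Δ×N² = 16/5
  k=0: +1/(0!×2!×0!×2!×1!×0!) = 1/4
Σ = 1/4  ⇒  CG² = 16/5×1/4² = 1/5
CG = +√(1/5) = +0.447214

+0.447214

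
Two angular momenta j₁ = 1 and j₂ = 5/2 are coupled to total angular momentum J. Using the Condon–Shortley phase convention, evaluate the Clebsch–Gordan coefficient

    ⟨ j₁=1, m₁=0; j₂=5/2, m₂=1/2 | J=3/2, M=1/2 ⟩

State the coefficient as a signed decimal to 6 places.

j₁+j₂−J=2  J+j₁−j₂=0  J−j₁+j₂=3  j₁+j₂+J+1=6
(j₁±m₁, j₂±m₂, J±M) = (1,1,3,2,2,1)
P² = 8/5
sum k=1..1:
  [1] −1/2 = -1/2
S = -1/2
C² = P²·S² = 2/5 ; C = -0.632456

-0.632456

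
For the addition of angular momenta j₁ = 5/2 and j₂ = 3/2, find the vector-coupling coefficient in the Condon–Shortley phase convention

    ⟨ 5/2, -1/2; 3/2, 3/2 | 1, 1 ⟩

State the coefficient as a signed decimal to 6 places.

−√(1/20) ≈ -0.223607

triangle: 3!*2!*0!/6! = 12/720
(j±m)!: 2!*3!*3!*0!*2!*0! = 144
prefactor² = (2J+1)*Δ*N² = 36/5
  k=3: −1/(3!*0!*0!*0!*2!*0!) = -1/12
Σ = -1/12  ⇒  CG² = 36/5*(-1/12)² = 1/20
CG = −√(1/20) = -0.223607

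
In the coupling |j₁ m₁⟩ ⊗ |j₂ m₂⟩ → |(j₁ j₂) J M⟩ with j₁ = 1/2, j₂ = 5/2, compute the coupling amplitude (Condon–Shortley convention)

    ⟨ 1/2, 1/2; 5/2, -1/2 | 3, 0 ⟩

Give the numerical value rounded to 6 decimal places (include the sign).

√[7·0!1!5!/7! · 1!0!2!3!3!3!] = √(72)
  +(−1)^0/∏(0,0,0,2,1,3)! = 1/12  (running 1/12)
⟨..|..⟩ = √(72)·(1/12) = +0.707107

+√(1/2) ≈ +0.707107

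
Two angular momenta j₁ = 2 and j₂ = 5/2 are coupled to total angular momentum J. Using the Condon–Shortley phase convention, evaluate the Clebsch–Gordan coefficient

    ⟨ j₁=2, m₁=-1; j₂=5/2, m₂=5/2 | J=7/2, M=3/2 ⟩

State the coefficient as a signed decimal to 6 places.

triangle: 1!*3!*4!/9! = 144/362880
(j±m)!: 1!*3!*5!*0!*5!*2! = 172800
prefactor² = (2J+1)*Δ*N² = 3840/7
  k=1: −1/(1!*0!*2!*4!*1!*0!) = -1/48
Σ = -1/48  ⇒  CG² = 3840/7*(-1/48)² = 5/21
CG = −√(5/21) = -0.487950

-0.487950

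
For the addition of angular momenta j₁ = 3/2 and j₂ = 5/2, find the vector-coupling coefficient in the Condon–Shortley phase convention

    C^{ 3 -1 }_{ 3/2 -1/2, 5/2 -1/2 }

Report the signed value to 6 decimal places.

-0.129099  (= −√(1/60))

triangle: 1!·2!·4!/8! = 48/40320
(j±m)!: 1!·2!·2!·3!·2!·4! = 1152
prefactor² = (2J+1)·Δ·N² = 48/5
  k=0: +1/(0!·1!·2!·2!·0!·2!) = 1/8
  k=1: −1/(1!·0!·1!·1!·1!·3!) = -1/6
Σ = -1/24  ⇒  CG² = 48/5·(-1/24)² = 1/60
CG = −√(1/60) = -0.129099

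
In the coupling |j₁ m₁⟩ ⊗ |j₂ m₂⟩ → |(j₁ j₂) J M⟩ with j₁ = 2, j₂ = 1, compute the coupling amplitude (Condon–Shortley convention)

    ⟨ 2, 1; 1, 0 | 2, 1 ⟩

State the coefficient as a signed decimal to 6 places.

+√(1/6) ≈ +0.408248

triangle: 1!·3!·1!/6! = 6/720
(j±m)!: 3!·1!·1!·1!·3!·1! = 36
prefactor² = (2J+1)·Δ·N² = 3/2
  k=0: +1/(0!·1!·1!·1!·2!·0!) = 1/2
  k=1: −1/(1!·0!·0!·0!·3!·1!) = -1/6
Σ = 1/3  ⇒  CG² = 3/2·1/3² = 1/6
CG = +√(1/6) = +0.408248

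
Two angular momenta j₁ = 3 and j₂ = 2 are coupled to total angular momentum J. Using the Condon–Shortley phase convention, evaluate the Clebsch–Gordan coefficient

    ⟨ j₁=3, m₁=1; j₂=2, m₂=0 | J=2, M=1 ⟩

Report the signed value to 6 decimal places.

−√(1/7) ≈ -0.377964

√[5·3!3!1!/8! · 4!2!2!2!3!1!] = √(36/7)
  +(−1)^1/∏(1,2,1,1,2,0)! = -1/4  (running -1/4)
  +(−1)^2/∏(2,1,0,0,3,1)! = 1/12  (running -1/6)
⟨..|..⟩ = √(36/7)·(-1/6) = -0.377964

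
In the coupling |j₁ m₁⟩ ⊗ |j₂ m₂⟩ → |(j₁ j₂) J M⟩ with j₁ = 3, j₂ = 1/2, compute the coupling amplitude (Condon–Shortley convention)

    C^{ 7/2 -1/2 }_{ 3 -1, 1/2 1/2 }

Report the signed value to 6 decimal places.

+√(3/7) = +0.654654

j₁+j₂−J=0  J+j₁−j₂=6  J−j₁+j₂=1  j₁+j₂+J+1=8
(j₁±m₁, j₂±m₂, J±M) = (2,4,1,0,3,4)
P² = 6912/7
sum k=0..0:
  [0] +1/48 = 1/48
S = 1/48
C² = P²·S² = 3/7 ; C = +0.654654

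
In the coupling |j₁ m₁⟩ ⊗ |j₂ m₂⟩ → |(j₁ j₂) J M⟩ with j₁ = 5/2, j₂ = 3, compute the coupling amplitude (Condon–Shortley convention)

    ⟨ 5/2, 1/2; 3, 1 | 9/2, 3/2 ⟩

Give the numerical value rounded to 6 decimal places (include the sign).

j₁+j₂−J=1  J+j₁−j₂=4  J−j₁+j₂=5  j₁+j₂+J+1=11
(j₁±m₁, j₂±m₂, J±M) = (3,2,4,2,6,3)
P² = 138240/77
sum k=0..1:
  [0] +1/96 = 1/96
  [1] −1/72 = -1/72
S = -1/288
C² = P²·S² = 5/231 ; C = -0.147122

−√(5/231) = -0.147122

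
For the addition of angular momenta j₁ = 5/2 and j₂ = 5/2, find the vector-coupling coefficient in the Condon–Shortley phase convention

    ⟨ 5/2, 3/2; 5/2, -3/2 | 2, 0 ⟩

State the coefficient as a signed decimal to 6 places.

+√(1/84) ≈ +0.109109

triangle: 3!×2!×2!/8! = 24/40320
(j±m)!: 4!×1!×1!×4!×2!×2! = 2304
prefactor² = (2J+1)×Δ×N² = 48/7
  k=0: +1/(0!×3!×1!×1!×1!×1!) = 1/6
  k=1: −1/(1!×2!×0!×0!×2!×2!) = -1/8
Σ = 1/24  ⇒  CG² = 48/7×1/24² = 1/84
CG = +√(1/84) = +0.109109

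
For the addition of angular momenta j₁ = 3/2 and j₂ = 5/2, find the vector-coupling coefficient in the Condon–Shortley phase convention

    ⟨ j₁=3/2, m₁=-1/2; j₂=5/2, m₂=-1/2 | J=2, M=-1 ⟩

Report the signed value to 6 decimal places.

√[5·2!1!3!/7! · 1!2!2!3!1!3!] = √(12/7)
  +(−1)^1/∏(1,1,1,1,0,2)! = -1/2  (running -1/2)
  +(−1)^2/∏(2,0,0,0,1,3)! = 1/12  (running -5/12)
⟨..|..⟩ = √(12/7)·(-5/12) = -0.545545

-0.545545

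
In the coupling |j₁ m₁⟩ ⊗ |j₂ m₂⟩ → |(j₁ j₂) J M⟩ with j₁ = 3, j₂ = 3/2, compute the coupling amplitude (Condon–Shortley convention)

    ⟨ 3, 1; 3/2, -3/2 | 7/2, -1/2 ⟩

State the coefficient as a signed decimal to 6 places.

+√(8/21) = +0.617213

√[8·1!5!2!/9! · 4!2!0!3!3!4!] = √(1536/7)
  +(−1)^0/∏(0,1,2,0,3,2)! = 1/24  (running 1/24)
⟨..|..⟩ = √(1536/7)·(1/24) = +0.617213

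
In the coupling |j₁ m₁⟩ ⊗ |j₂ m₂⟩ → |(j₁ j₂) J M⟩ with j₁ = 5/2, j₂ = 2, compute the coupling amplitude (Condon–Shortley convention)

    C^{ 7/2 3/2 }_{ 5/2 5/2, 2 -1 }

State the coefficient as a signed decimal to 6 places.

√[8·1!4!3!/9! · 5!0!1!3!5!2!] = √(3840/7)
  +(−1)^0/∏(0,1,0,1,4,2)! = 1/48  (running 1/48)
⟨..|..⟩ = √(3840/7)·(1/48) = +0.487950

+0.487950  (= +√(5/21))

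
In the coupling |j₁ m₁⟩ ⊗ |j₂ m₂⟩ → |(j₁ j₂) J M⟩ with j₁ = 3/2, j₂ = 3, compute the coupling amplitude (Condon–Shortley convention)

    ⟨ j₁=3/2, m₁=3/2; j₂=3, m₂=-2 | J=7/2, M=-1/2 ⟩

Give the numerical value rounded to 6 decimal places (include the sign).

j₁+j₂−J=1  J+j₁−j₂=2  J−j₁+j₂=5  j₁+j₂+J+1=9
(j₁±m₁, j₂±m₂, J±M) = (3,0,1,5,3,4)
P² = 3840/7
sum k=0..0:
  [0] +1/48 = 1/48
S = 1/48
C² = P²·S² = 5/21 ; C = +0.487950

+0.487950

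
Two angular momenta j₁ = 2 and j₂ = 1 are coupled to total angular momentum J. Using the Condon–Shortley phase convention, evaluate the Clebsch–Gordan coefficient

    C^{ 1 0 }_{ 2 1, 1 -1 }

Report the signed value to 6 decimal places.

triangle: 2!×2!×0!/5! = 4/120
(j±m)!: 3!×1!×0!×2!×1!×1! = 12
prefactor² = (2J+1)×Δ×N² = 6/5
  k=0: +1/(0!×2!×1!×0!×1!×0!) = 1/2
Σ = 1/2  ⇒  CG² = 6/5×1/2² = 3/10
CG = +√(3/10) = +0.547723

+√(3/10) ≈ +0.547723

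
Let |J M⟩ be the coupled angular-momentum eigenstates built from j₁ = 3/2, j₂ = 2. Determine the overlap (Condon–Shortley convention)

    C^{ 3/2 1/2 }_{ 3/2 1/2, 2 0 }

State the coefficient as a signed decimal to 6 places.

-0.447214

√[4·2!1!2!/6! · 2!1!2!2!2!1!] = √(16/45)
  +(−1)^0/∏(0,2,1,2,0,0)! = 1/4  (running 1/4)
  +(−1)^1/∏(1,1,0,1,1,1)! = -1  (running -3/4)
⟨..|..⟩ = √(16/45)·(-3/4) = -0.447214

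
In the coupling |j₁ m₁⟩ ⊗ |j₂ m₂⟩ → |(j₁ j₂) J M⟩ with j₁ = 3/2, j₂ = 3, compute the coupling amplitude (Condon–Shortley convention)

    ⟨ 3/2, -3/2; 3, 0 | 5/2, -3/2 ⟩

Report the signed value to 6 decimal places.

j₁+j₂−J=2  J+j₁−j₂=1  J−j₁+j₂=4  j₁+j₂+J+1=8
(j₁±m₁, j₂±m₂, J±M) = (0,3,3,3,1,4)
P² = 1296/35
sum k=2..2:
  [2] +1/12 = 1/12
S = 1/12
C² = P²·S² = 9/35 ; C = +0.507093

+√(9/35) ≈ +0.507093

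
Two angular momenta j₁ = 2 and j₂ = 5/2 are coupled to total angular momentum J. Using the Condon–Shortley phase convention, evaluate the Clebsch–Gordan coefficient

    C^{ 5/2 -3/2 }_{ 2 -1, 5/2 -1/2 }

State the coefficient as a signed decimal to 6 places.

√[6·2!2!3!/8! · 1!3!2!3!1!4!] = √(216/35)
  +(−1)^1/∏(1,1,2,1,0,2)! = -1/4  (running -1/4)
  +(−1)^2/∏(2,0,1,0,1,3)! = 1/12  (running -1/6)
⟨..|..⟩ = √(216/35)·(-1/6) = -0.414039

-0.414039  (= −√(6/35))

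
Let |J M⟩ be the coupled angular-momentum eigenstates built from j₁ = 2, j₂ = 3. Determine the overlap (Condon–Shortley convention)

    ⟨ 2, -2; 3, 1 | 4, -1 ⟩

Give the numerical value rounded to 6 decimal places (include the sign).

√[9·1!3!5!/10! · 0!4!4!2!3!5!] = √(10368/7)
  +(−1)^1/∏(1,0,3,3,0,2)! = -1/72  (running -1/72)
⟨..|..⟩ = √(10368/7)·(-1/72) = -0.534522

−√(2/7) ≈ -0.534522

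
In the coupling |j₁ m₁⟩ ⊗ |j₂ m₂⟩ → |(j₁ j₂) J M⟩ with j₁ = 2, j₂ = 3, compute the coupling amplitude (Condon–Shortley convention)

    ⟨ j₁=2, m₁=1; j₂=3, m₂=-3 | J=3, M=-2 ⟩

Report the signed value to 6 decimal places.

triangle: 2!*2!*4!/9! = 96/362880
(j±m)!: 3!*1!*0!*6!*1!*5! = 518400
prefactor² = (2J+1)*Δ*N² = 960
  k=0: +1/(0!*2!*1!*0!*1!*4!) = 1/48
Σ = 1/48  ⇒  CG² = 960*1/48² = 5/12
CG = +√(5/12) = +0.645497

+√(5/12) = +0.645497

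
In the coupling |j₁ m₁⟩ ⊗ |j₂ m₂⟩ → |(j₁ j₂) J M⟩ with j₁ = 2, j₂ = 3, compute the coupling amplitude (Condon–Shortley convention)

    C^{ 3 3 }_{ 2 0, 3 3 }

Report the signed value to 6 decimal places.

triangle: 2!×2!×4!/9! = 96/362880
(j±m)!: 2!×2!×6!×0!×6!×0! = 2073600
prefactor² = (2J+1)×Δ×N² = 3840
  k=2: +1/(2!×0!×0!×4!×2!×0!) = 1/96
Σ = 1/96  ⇒  CG² = 3840×1/96² = 5/12
CG = +√(5/12) = +0.645497

+√(5/12) ≈ +0.645497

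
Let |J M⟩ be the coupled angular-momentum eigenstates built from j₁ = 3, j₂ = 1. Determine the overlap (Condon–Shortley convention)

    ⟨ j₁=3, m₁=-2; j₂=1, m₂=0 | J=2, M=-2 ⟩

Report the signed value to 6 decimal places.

-0.487950

√[5·2!4!0!/7! · 1!5!1!1!0!4!] = √(960/7)
  +(−1)^1/∏(1,1,4,0,0,0)! = -1/24  (running -1/24)
⟨..|..⟩ = √(960/7)·(-1/24) = -0.487950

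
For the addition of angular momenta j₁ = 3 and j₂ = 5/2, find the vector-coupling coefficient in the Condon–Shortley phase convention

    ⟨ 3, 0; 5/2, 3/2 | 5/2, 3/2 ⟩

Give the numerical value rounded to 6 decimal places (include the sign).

+√(7/30) ≈ +0.483046

√[6·3!3!2!/9! · 3!3!4!1!4!1!] = √(864/35)
  +(−1)^2/∏(2,1,1,2,2,0)! = 1/8  (running 1/8)
  +(−1)^3/∏(3,0,0,1,3,1)! = -1/36  (running 7/72)
⟨..|..⟩ = √(864/35)·(7/72) = +0.483046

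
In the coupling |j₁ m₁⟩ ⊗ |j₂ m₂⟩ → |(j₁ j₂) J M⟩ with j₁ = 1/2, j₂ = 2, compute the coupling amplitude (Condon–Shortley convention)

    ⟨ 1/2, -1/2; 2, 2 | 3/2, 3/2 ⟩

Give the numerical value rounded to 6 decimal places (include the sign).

-0.894427  (= −√(4/5))

triangle: 1!·0!·3!/5! = 6/120
(j±m)!: 0!·1!·4!·0!·3!·0! = 144
prefactor² = (2J+1)·Δ·N² = 144/5
  k=1: −1/(1!·0!·0!·3!·0!·0!) = -1/6
Σ = -1/6  ⇒  CG² = 144/5·(-1/6)² = 4/5
CG = −√(4/5) = -0.894427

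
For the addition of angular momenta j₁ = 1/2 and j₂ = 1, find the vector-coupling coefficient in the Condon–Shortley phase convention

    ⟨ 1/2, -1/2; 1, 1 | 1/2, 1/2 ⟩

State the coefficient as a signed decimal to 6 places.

triangle: 1!*0!*1!/3! = 1/6
(j±m)!: 0!*1!*2!*0!*1!*0! = 2
prefactor² = (2J+1)*Δ*N² = 2/3
  k=1: −1/(1!*0!*0!*1!*0!*0!) = -1
Σ = -1  ⇒  CG² = 2/3*(-1)² = 2/3
CG = −√(2/3) = -0.816497

-0.816497  (= −√(2/3))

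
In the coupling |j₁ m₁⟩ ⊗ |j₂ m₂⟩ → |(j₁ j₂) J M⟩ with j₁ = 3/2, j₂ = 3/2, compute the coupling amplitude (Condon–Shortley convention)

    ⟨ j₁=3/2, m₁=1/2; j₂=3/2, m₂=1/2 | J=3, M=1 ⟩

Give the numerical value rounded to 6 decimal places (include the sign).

+√(3/5) = +0.774597

triangle: 0!·3!·3!/7! = 36/5040
(j±m)!: 2!·1!·2!·1!·4!·2! = 192
prefactor² = (2J+1)·Δ·N² = 48/5
  k=0: +1/(0!·0!·1!·2!·2!·1!) = 1/4
Σ = 1/4  ⇒  CG² = 48/5·1/4² = 3/5
CG = +√(3/5) = +0.774597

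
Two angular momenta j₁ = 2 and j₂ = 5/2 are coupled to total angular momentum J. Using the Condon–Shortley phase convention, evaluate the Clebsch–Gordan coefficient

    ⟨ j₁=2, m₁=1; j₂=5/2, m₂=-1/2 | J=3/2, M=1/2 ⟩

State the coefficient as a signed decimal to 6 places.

triangle: 3!×1!×2!/7! = 12/5040
(j±m)!: 3!×1!×2!×3!×2!×1! = 144
prefactor² = (2J+1)×Δ×N² = 48/35
  k=0: +1/(0!×3!×1!×2!×0!×0!) = 1/12
  k=1: −1/(1!×2!×0!×1!×1!×1!) = -1/2
Σ = -5/12  ⇒  CG² = 48/35×(-5/12)² = 5/21
CG = −√(5/21) = -0.487950

-0.487950  (= −√(5/21))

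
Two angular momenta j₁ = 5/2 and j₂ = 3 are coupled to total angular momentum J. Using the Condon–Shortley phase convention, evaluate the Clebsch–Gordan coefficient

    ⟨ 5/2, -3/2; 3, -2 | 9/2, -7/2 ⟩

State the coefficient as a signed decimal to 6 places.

+√(1/99) ≈ +0.100504

j₁+j₂−J=1  J+j₁−j₂=4  J−j₁+j₂=5  j₁+j₂+J+1=11
(j₁±m₁, j₂±m₂, J±M) = (1,4,1,5,1,8)
P² = 921600/11
sum k=0..1:
  [0] +1/576 = 1/576
  [1] −1/720 = -1/720
S = 1/2880
C² = P²·S² = 1/99 ; C = +0.100504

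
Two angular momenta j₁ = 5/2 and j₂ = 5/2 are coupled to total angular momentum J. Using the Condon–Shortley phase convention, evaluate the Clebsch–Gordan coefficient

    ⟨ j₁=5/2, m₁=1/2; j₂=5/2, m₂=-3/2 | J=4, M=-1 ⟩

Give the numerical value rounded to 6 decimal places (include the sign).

+√(5/14) = +0.597614

triangle: 1!×4!×4!/10! = 576/3628800
(j±m)!: 3!×2!×1!×4!×3!×5! = 207360
prefactor² = (2J+1)×Δ×N² = 10368/35
  k=0: +1/(0!×1!×2!×1!×2!×3!) = 1/24
  k=1: −1/(1!×0!×1!×0!×3!×4!) = -1/144
Σ = 5/144  ⇒  CG² = 10368/35×5/144² = 5/14
CG = +√(5/14) = +0.597614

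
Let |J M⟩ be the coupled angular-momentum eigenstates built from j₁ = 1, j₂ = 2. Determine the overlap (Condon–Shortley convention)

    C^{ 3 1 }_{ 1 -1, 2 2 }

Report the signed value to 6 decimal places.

+√(1/15) ≈ +0.258199

triangle: 0!*2!*4!/7! = 48/5040
(j±m)!: 0!*2!*4!*0!*4!*2! = 2304
prefactor² = (2J+1)*Δ*N² = 768/5
  k=0: +1/(0!*0!*2!*4!*0!*0!) = 1/48
Σ = 1/48  ⇒  CG² = 768/5*1/48² = 1/15
CG = +√(1/15) = +0.258199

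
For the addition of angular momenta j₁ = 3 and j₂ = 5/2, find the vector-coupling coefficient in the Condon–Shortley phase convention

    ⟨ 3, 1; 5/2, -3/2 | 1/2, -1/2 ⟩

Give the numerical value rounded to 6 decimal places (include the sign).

-0.308607  (= −√(2/21))

triangle: 5!×1!×0!/7! = 120/5040
(j±m)!: 4!×2!×1!×4!×0!×1! = 1152
prefactor² = (2J+1)×Δ×N² = 384/7
  k=1: −1/(1!×4!×1!×0!×0!×0!) = -1/24
Σ = -1/24  ⇒  CG² = 384/7×(-1/24)² = 2/21
CG = −√(2/21) = -0.308607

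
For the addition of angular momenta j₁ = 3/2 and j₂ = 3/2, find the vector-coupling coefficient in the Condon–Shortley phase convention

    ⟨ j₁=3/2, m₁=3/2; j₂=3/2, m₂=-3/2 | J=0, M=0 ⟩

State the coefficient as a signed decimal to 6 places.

j₁+j₂−J=3  J+j₁−j₂=0  J−j₁+j₂=0  j₁+j₂+J+1=4
(j₁±m₁, j₂±m₂, J±M) = (3,0,0,3,0,0)
P² = 9
sum k=0..0:
  [0] +1/6 = 1/6
S = 1/6
C² = P²·S² = 1/4 ; C = +0.500000

+√(1/4) ≈ +0.500000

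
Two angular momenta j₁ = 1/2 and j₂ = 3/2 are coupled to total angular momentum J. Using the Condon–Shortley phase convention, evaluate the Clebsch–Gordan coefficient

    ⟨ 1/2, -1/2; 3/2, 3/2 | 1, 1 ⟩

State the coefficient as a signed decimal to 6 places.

-0.866025  (= −√(3/4))

j₁+j₂−J=1  J+j₁−j₂=0  J−j₁+j₂=2  j₁+j₂+J+1=4
(j₁±m₁, j₂±m₂, J±M) = (0,1,3,0,2,0)
P² = 3
sum k=1..1:
  [1] −1/2 = -1/2
S = -1/2
C² = P²·S² = 3/4 ; C = -0.866025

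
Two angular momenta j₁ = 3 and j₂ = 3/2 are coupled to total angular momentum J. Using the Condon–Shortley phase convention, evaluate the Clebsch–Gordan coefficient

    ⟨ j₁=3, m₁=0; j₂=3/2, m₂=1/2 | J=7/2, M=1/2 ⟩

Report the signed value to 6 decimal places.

√[8·1!5!2!/9! · 3!3!2!1!4!3!] = √(384/7)
  +(−1)^0/∏(0,1,3,2,2,0)! = 1/24  (running 1/24)
  +(−1)^1/∏(1,0,2,1,3,1)! = -1/12  (running -1/24)
⟨..|..⟩ = √(384/7)·(-1/24) = -0.308607

-0.308607  (= −√(2/21))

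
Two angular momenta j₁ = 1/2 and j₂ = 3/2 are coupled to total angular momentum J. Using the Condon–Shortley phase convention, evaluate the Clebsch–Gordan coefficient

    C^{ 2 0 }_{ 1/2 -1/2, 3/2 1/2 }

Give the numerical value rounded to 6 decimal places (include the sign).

triangle: 0!·1!·3!/5! = 6/120
(j±m)!: 0!·1!·2!·1!·2!·2! = 8
prefactor² = (2J+1)·Δ·N² = 2
  k=0: +1/(0!·0!·1!·2!·0!·1!) = 1/2
Σ = 1/2  ⇒  CG² = 2·1/2² = 1/2
CG = +√(1/2) = +0.707107

+√(1/2) = +0.707107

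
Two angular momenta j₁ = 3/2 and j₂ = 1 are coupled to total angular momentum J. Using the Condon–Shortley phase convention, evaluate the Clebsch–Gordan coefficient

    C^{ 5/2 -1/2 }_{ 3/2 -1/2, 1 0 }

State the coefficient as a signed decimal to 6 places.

j₁+j₂−J=0  J+j₁−j₂=3  J−j₁+j₂=2  j₁+j₂+J+1=6
(j₁±m₁, j₂±m₂, J±M) = (1,2,1,1,2,3)
P² = 12/5
sum k=0..0:
  [0] +1/2 = 1/2
S = 1/2
C² = P²·S² = 3/5 ; C = +0.774597

+√(3/5) ≈ +0.774597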